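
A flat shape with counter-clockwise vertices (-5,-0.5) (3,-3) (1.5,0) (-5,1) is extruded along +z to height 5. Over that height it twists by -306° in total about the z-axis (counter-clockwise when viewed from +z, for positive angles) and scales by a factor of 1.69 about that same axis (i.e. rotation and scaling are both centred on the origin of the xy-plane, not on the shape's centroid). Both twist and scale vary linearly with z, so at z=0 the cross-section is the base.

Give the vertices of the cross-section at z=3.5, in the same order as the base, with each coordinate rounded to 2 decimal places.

t = z/height = 3.5/5 = 0.7
s = 1 + (scale-1)·z/height = 1 + (1.69-1)·3.5/5 = 1.483000
θ = twist·z/height = -306°·3.5/5 = -214.2000° = -3.738495 rad
cos θ = -0.827081, sin θ = 0.562083 (intermediates below are computed at full precision and shown rounded to 5 d.p.)
v1: (-5,-0.5) → rotate → (4.41644,-2.39688) → ×s → (6.54959,-3.55457) → (6.55,-3.55)
v2: (3,-3) → rotate → (-0.79499,4.16749) → ×s → (-1.17897,6.18039) → (-1.18,6.18)
v3: (1.5,0) → rotate → (-1.24062,0.84313) → ×s → (-1.83984,1.25035) → (-1.84,1.25)
v4: (-5,1) → rotate → (3.57332,-3.63750) → ×s → (5.29923,-5.39441) → (5.30,-5.39)

Cross-section at z=3.5: (6.55,-3.55) (-1.18,6.18) (-1.84,1.25) (5.30,-5.39)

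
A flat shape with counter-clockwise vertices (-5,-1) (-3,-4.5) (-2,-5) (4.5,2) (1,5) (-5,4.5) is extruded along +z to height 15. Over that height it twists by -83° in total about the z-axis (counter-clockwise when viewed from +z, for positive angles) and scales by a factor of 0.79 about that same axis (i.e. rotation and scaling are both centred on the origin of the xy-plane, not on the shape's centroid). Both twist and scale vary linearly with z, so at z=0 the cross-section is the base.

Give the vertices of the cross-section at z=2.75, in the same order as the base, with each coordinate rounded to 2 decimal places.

Cross-section at z=2.75: (-4.89,0.33) (-3.92,-3.42) (-3.12,-4.13) (4.68,0.72) (2.19,4.39) (-3.50,5.44)

t = z/height = 2.75/15 = 0.183333
s = 1 + (scale-1)·z/height = 1 + (0.79-1)·2.75/15 = 0.961500
θ = twist·z/height = -83°·2.75/15 = -15.2167° = -0.265581 rad
cos θ = 0.964940, sin θ = -0.262470 (intermediates below are computed at full precision and shown rounded to 5 d.p.)
v1: (-5,-1) → rotate → (-5.08717,0.34741) → ×s → (-4.89131,0.33403) → (-4.89,0.33)
v2: (-3,-4.5) → rotate → (-4.07594,-3.55482) → ×s → (-3.91901,-3.41796) → (-3.92,-3.42)
v3: (-2,-5) → rotate → (-3.24223,-4.29976) → ×s → (-3.11740,-4.13422) → (-3.12,-4.13)
v4: (4.5,2) → rotate → (4.86717,0.74877) → ×s → (4.67978,0.71994) → (4.68,0.72)
v5: (1,5) → rotate → (2.27729,4.56223) → ×s → (2.18961,4.38659) → (2.19,4.39)
v6: (-5,4.5) → rotate → (-3.64359,5.65458) → ×s → (-3.50331,5.43688) → (-3.50,5.44)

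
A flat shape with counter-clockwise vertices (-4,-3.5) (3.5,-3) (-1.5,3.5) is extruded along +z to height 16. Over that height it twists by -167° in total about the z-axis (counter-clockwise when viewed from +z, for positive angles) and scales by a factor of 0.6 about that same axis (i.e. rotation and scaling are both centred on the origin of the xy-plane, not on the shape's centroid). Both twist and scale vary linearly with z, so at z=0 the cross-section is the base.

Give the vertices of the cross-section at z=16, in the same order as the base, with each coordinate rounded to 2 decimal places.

Cross-section at z=16: (1.87,2.59) (-2.45,1.28) (1.35,-1.84)

t = z/height = 16/16 = 1
s = 1 + (scale-1)·z/height = 1 + (0.6-1)·16/16 = 0.600000
θ = twist·z/height = -167°·16/16 = -167.0000° = -2.914700 rad
cos θ = -0.974370, sin θ = -0.224951 (intermediates below are computed at full precision and shown rounded to 5 d.p.)
v1: (-4,-3.5) → rotate → (3.11015,4.31010) → ×s → (1.86609,2.58606) → (1.87,2.59)
v2: (3.5,-3) → rotate → (-4.08515,2.13578) → ×s → (-2.45109,1.28147) → (-2.45,1.28)
v3: (-1.5,3.5) → rotate → (2.24888,-3.07287) → ×s → (1.34933,-1.84372) → (1.35,-1.84)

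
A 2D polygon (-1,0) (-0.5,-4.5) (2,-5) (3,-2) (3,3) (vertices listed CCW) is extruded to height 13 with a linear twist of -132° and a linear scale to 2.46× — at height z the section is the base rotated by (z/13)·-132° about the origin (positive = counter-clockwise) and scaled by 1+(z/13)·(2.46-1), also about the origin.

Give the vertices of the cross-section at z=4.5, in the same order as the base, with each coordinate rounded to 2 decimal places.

Cross-section at z=4.5: (-1.05,1.08) (-5.37,-4.19) (-3.28,-7.41) (1.00,-5.33) (6.39,-0.08)

t = z/height = 4.5/13 = 0.346154
s = 1 + (scale-1)·z/height = 1 + (2.46-1)·4.5/13 = 1.505385
θ = twist·z/height = -132°·4.5/13 = -45.6923° = -0.797481 rad
cos θ = 0.698511, sin θ = -0.715599 (intermediates below are computed at full precision and shown rounded to 5 d.p.)
v1: (-1,0) → rotate → (-0.69851,0.71560) → ×s → (-1.05153,1.07725) → (-1.05,1.08)
v2: (-0.5,-4.5) → rotate → (-3.56945,-2.78550) → ×s → (-5.37340,-4.19325) → (-5.37,-4.19)
v3: (2,-5) → rotate → (-2.18097,-4.92375) → ×s → (-3.28320,-7.41214) → (-3.28,-7.41)
v4: (3,-2) → rotate → (0.66434,-3.54382) → ×s → (1.00008,-5.33481) → (1.00,-5.33)
v5: (3,3) → rotate → (4.24233,-0.05126) → ×s → (6.38634,-0.07717) → (6.39,-0.08)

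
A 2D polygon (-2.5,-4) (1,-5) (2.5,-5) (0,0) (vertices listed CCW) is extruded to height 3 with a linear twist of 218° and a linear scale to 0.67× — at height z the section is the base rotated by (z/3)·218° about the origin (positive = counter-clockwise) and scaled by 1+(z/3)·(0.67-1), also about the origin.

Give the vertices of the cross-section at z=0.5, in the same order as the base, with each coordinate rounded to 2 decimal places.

t = z/height = 0.5/3 = 0.166667
s = 1 + (scale-1)·z/height = 1 + (0.67-1)·0.5/3 = 0.945000
θ = twist·z/height = 218°·0.5/3 = 36.3333° = 0.634136 rad
cos θ = 0.805584, sin θ = 0.592482 (intermediates below are computed at full precision and shown rounded to 5 d.p.)
v1: (-2.5,-4) → rotate → (0.35597,-4.70354) → ×s → (0.33639,-4.44485) → (0.34,-4.44)
v2: (1,-5) → rotate → (3.76799,-3.43544) → ×s → (3.56075,-3.24649) → (3.56,-3.25)
v3: (2.5,-5) → rotate → (4.97637,-2.54671) → ×s → (4.70267,-2.40664) → (4.70,-2.41)
v4: (0,0) → rotate → (0.00000,0.00000) → ×s → (0.00000,0.00000) → (0.00,0.00)

Cross-section at z=0.5: (0.34,-4.44) (3.56,-3.25) (4.70,-2.41) (0.00,0.00)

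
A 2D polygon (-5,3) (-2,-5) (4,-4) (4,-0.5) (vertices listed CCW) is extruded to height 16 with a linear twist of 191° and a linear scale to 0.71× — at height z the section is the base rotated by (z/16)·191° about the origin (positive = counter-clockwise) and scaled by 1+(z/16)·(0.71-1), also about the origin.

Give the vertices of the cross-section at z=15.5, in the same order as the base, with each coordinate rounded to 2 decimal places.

t = z/height = 15.5/16 = 0.96875
s = 1 + (scale-1)·z/height = 1 + (0.71-1)·15.5/16 = 0.719063
θ = twist·z/height = 191°·15.5/16 = 185.0313° = 3.229405 rad
cos θ = -0.996147, sin θ = -0.087699 (intermediates below are computed at full precision and shown rounded to 5 d.p.)
v1: (-5,3) → rotate → (5.24383,-2.54995) → ×s → (3.77064,-1.83357) → (3.77,-1.83)
v2: (-2,-5) → rotate → (1.55380,5.15613) → ×s → (1.11728,3.70758) → (1.12,3.71)
v3: (4,-4) → rotate → (-4.33538,3.63379) → ×s → (-3.11741,2.61292) → (-3.12,2.61)
v4: (4,-0.5) → rotate → (-4.02844,0.14728) → ×s → (-2.89670,0.10590) → (-2.90,0.11)

Cross-section at z=15.5: (3.77,-1.83) (1.12,3.71) (-3.12,2.61) (-2.90,0.11)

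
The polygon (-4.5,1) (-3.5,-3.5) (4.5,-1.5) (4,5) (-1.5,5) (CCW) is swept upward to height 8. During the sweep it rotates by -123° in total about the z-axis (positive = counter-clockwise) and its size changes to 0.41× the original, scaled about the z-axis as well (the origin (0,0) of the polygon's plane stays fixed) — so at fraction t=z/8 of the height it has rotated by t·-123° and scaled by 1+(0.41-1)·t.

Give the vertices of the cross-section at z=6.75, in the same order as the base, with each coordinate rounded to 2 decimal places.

t = z/height = 6.75/8 = 0.84375
s = 1 + (scale-1)·z/height = 1 + (0.41-1)·6.75/8 = 0.502188
θ = twist·z/height = -123°·6.75/8 = -103.7813° = -1.811325 rad
cos θ = -0.238216, sin θ = -0.971212 (intermediates below are computed at full precision and shown rounded to 5 d.p.)
v1: (-4.5,1) → rotate → (2.04318,4.13224) → ×s → (1.02606,2.07516) → (1.03,2.08)
v2: (-3.5,-3.5) → rotate → (-2.56549,4.23300) → ×s → (-1.28836,2.12576) → (-1.29,2.13)
v3: (4.5,-1.5) → rotate → (-2.52879,-4.01313) → ×s → (-1.26993,-2.01534) → (-1.27,-2.02)
v4: (4,5) → rotate → (3.90320,-5.07593) → ×s → (1.96014,-2.54907) → (1.96,-2.55)
v5: (-1.5,5) → rotate → (5.21338,0.26574) → ×s → (2.61810,0.13345) → (2.62,0.13)

Cross-section at z=6.75: (1.03,2.08) (-1.29,2.13) (-1.27,-2.02) (1.96,-2.55) (2.62,0.13)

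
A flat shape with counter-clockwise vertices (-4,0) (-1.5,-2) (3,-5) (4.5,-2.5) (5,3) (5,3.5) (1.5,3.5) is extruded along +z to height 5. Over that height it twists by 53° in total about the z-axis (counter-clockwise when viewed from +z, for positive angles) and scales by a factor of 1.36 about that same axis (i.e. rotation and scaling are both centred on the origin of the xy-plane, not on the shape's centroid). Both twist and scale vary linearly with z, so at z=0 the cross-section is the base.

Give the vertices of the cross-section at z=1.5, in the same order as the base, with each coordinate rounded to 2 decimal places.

Cross-section at z=1.5: (-4.26,-1.21) (-0.99,-2.59) (4.71,-4.42) (5.55,-1.30) (4.42,4.71) (4.27,5.25) (0.54,4.18)

t = z/height = 1.5/5 = 0.3
s = 1 + (scale-1)·z/height = 1 + (1.36-1)·1.5/5 = 1.108000
θ = twist·z/height = 53°·1.5/5 = 15.9000° = 0.277507 rad
cos θ = 0.961741, sin θ = 0.273959 (intermediates below are computed at full precision and shown rounded to 5 d.p.)
v1: (-4,0) → rotate → (-3.84697,-1.09584) → ×s → (-4.26244,-1.21419) → (-4.26,-1.21)
v2: (-1.5,-2) → rotate → (-0.89469,-2.33442) → ×s → (-0.99132,-2.58654) → (-0.99,-2.59)
v3: (3,-5) → rotate → (4.25502,-3.98683) → ×s → (4.71456,-4.41741) → (4.71,-4.42)
v4: (4.5,-2.5) → rotate → (5.01273,-1.17154) → ×s → (5.55411,-1.29806) → (5.55,-1.30)
v5: (5,3) → rotate → (3.98683,4.25502) → ×s → (4.41741,4.71456) → (4.42,4.71)
v6: (5,3.5) → rotate → (3.84985,4.73589) → ×s → (4.26563,5.24737) → (4.27,5.25)
v7: (1.5,3.5) → rotate → (0.48375,3.77703) → ×s → (0.53600,4.18495) → (0.54,4.18)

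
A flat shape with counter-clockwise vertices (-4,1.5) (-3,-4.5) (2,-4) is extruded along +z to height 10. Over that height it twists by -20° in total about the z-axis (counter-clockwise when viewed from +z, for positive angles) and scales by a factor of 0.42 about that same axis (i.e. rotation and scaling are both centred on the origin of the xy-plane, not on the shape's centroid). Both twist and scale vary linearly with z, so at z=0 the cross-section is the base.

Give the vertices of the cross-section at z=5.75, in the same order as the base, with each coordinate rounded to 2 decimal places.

t = z/height = 5.75/10 = 0.575
s = 1 + (scale-1)·z/height = 1 + (0.42-1)·5.75/10 = 0.666500
θ = twist·z/height = -20°·5.75/10 = -11.5000° = -0.200713 rad
cos θ = 0.979925, sin θ = -0.199368 (intermediates below are computed at full precision and shown rounded to 5 d.p.)
v1: (-4,1.5) → rotate → (-3.62065,2.26736) → ×s → (-2.41316,1.51119) → (-2.41,1.51)
v2: (-3,-4.5) → rotate → (-3.83693,-3.81156) → ×s → (-2.55731,-2.54040) → (-2.56,-2.54)
v3: (2,-4) → rotate → (1.16238,-4.31843) → ×s → (0.77472,-2.87824) → (0.77,-2.88)

Cross-section at z=5.75: (-2.41,1.51) (-2.56,-2.54) (0.77,-2.88)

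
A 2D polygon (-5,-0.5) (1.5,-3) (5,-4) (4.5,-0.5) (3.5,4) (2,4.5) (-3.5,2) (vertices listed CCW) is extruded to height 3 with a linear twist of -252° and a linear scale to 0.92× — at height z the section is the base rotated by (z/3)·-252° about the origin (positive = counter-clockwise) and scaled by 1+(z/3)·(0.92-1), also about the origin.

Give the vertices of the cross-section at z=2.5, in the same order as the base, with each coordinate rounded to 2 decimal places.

t = z/height = 2.5/3 = 0.833333
s = 1 + (scale-1)·z/height = 1 + (0.92-1)·2.5/3 = 0.933333
θ = twist·z/height = -252°·2.5/3 = -210.0000° = -3.665191 rad
cos θ = -0.866025, sin θ = 0.500000 (intermediates below are computed at full precision and shown rounded to 5 d.p.)
v1: (-5,-0.5) → rotate → (4.58013,-2.06699) → ×s → (4.27479,-1.92919) → (4.27,-1.93)
v2: (1.5,-3) → rotate → (0.20096,3.34808) → ×s → (0.18756,3.12487) → (0.19,3.12)
v3: (5,-4) → rotate → (-2.33013,5.96410) → ×s → (-2.17479,5.56649) → (-2.17,5.57)
v4: (4.5,-0.5) → rotate → (-3.64711,2.68301) → ×s → (-3.40397,2.50415) → (-3.40,2.50)
v5: (3.5,4) → rotate → (-5.03109,-1.71410) → ×s → (-4.69568,-1.59983) → (-4.70,-1.60)
v6: (2,4.5) → rotate → (-3.98205,-2.89711) → ×s → (-3.71658,-2.70397) → (-3.72,-2.70)
v7: (-3.5,2) → rotate → (2.03109,-3.48205) → ×s → (1.89568,-3.24991) → (1.90,-3.25)

Cross-section at z=2.5: (4.27,-1.93) (0.19,3.12) (-2.17,5.57) (-3.40,2.50) (-4.70,-1.60) (-3.72,-2.70) (1.90,-3.25)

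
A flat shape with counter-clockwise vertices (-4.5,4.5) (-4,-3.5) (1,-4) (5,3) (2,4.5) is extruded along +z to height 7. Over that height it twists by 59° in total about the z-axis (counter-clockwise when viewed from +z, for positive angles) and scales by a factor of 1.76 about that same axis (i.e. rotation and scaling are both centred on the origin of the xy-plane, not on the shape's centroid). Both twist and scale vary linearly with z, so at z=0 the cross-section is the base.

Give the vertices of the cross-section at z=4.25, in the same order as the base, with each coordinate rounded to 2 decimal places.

t = z/height = 4.25/7 = 0.607143
s = 1 + (scale-1)·z/height = 1 + (1.76-1)·4.25/7 = 1.461429
θ = twist·z/height = 59°·4.25/7 = 35.8214° = 0.625202 rad
cos θ = 0.810845, sin θ = 0.585261 (intermediates below are computed at full precision and shown rounded to 5 d.p.)
v1: (-4.5,4.5) → rotate → (-6.28248,1.01513) → ×s → (-9.18139,1.48354) → (-9.18,1.48)
v2: (-4,-3.5) → rotate → (-1.19497,-5.17900) → ×s → (-1.74636,-7.56874) → (-1.75,-7.57)
v3: (1,-4) → rotate → (3.15189,-2.65812) → ×s → (4.60626,-3.88465) → (4.61,-3.88)
v4: (5,3) → rotate → (2.29844,5.35884) → ×s → (3.35901,7.83156) → (3.36,7.83)
v5: (2,4.5) → rotate → (-1.01198,4.81932) → ×s → (-1.47894,7.04310) → (-1.48,7.04)

Cross-section at z=4.25: (-9.18,1.48) (-1.75,-7.57) (4.61,-3.88) (3.36,7.83) (-1.48,7.04)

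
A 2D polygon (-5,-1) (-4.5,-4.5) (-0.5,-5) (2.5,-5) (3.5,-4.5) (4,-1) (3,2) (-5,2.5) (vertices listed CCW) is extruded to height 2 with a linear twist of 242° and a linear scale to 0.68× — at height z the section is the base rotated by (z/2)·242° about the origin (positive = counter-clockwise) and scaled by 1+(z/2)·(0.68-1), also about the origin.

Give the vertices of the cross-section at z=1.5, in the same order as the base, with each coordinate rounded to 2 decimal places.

Cross-section at z=1.5: (3.78,0.86) (3.33,3.51) (0.28,3.81) (-2.00,3.75) (-2.75,3.35) (-3.06,0.68) (-2.24,-1.58) (3.85,-1.80)

t = z/height = 1.5/2 = 0.75
s = 1 + (scale-1)·z/height = 1 + (0.68-1)·1.5/2 = 0.760000
θ = twist·z/height = 242°·1.5/2 = 181.5000° = 3.167773 rad
cos θ = -0.999657, sin θ = -0.026177 (intermediates below are computed at full precision and shown rounded to 5 d.p.)
v1: (-5,-1) → rotate → (4.97211,1.13054) → ×s → (3.77880,0.85921) → (3.78,0.86)
v2: (-4.5,-4.5) → rotate → (4.38066,4.61625) → ×s → (3.32930,3.50835) → (3.33,3.51)
v3: (-0.5,-5) → rotate → (0.36894,5.01138) → ×s → (0.28040,3.80865) → (0.28,3.81)
v4: (2.5,-5) → rotate → (-2.63003,4.93284) → ×s → (-1.99882,3.74896) → (-2.00,3.75)
v5: (3.5,-4.5) → rotate → (-3.61660,4.40684) → ×s → (-2.74861,3.34920) → (-2.75,3.35)
v6: (4,-1) → rotate → (-4.02481,0.89495) → ×s → (-3.05885,0.68016) → (-3.06,0.68)
v7: (3,2) → rotate → (-2.94662,-2.07785) → ×s → (-2.23943,-1.57916) → (-2.24,-1.58)
v8: (-5,2.5) → rotate → (5.06373,-2.36826) → ×s → (3.84843,-1.79988) → (3.85,-1.80)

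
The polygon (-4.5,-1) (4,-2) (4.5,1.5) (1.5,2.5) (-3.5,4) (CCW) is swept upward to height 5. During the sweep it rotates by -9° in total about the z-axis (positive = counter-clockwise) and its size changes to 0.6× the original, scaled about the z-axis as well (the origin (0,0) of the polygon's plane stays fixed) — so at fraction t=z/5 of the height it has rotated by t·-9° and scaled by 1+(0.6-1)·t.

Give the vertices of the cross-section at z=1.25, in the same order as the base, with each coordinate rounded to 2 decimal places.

Cross-section at z=1.25: (-4.08,-0.74) (3.53,-1.94) (4.10,1.19) (1.44,2.20) (-3.01,3.72)

t = z/height = 1.25/5 = 0.25
s = 1 + (scale-1)·z/height = 1 + (0.6-1)·1.25/5 = 0.900000
θ = twist·z/height = -9°·1.25/5 = -2.2500° = -0.039270 rad
cos θ = 0.999229, sin θ = -0.039260 (intermediates below are computed at full precision and shown rounded to 5 d.p.)
v1: (-4.5,-1) → rotate → (-4.53579,-0.82256) → ×s → (-4.08221,-0.74030) → (-4.08,-0.74)
v2: (4,-2) → rotate → (3.91840,-2.15550) → ×s → (3.52656,-1.93995) → (3.53,-1.94)
v3: (4.5,1.5) → rotate → (4.55542,1.32217) → ×s → (4.09988,1.18996) → (4.10,1.19)
v4: (1.5,2.5) → rotate → (1.59699,2.43918) → ×s → (1.43729,2.19526) → (1.44,2.20)
v5: (-3.5,4) → rotate → (-3.34026,4.13433) → ×s → (-3.00624,3.72089) → (-3.01,3.72)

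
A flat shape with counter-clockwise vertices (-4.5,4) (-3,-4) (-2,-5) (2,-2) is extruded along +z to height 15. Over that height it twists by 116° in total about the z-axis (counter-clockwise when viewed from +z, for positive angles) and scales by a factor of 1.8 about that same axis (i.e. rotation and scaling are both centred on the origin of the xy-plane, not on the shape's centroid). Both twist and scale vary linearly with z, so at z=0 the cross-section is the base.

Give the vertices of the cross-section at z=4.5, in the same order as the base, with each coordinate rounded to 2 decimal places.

t = z/height = 4.5/15 = 0.3
s = 1 + (scale-1)·z/height = 1 + (1.8-1)·4.5/15 = 1.240000
θ = twist·z/height = 116°·4.5/15 = 34.8000° = 0.607375 rad
cos θ = 0.821149, sin θ = 0.570714 (intermediates below are computed at full precision and shown rounded to 5 d.p.)
v1: (-4.5,4) → rotate → (-5.97803,0.71639) → ×s → (-7.41275,0.88832) → (-7.41,0.89)
v2: (-3,-4) → rotate → (-0.18059,-4.99674) → ×s → (-0.22394,-6.19595) → (-0.22,-6.20)
v3: (-2,-5) → rotate → (1.21127,-5.24717) → ×s → (1.50197,-6.50649) → (1.50,-6.51)
v4: (2,-2) → rotate → (2.78373,-0.50087) → ×s → (3.45182,-0.62108) → (3.45,-0.62)

Cross-section at z=4.5: (-7.41,0.89) (-0.22,-6.20) (1.50,-6.51) (3.45,-0.62)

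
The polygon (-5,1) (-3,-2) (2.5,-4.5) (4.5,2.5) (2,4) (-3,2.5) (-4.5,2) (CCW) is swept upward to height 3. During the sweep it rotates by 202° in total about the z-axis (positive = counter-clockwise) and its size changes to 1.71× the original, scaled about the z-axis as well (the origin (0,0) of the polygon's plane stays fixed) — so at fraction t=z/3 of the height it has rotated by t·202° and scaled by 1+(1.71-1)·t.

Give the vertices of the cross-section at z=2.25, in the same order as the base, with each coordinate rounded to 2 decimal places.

t = z/height = 2.25/3 = 0.75
s = 1 + (scale-1)·z/height = 1 + (1.71-1)·2.25/3 = 1.532500
θ = twist·z/height = 202°·2.25/3 = 151.5000° = 2.644174 rad
cos θ = -0.878817, sin θ = 0.477159 (intermediates below are computed at full precision and shown rounded to 5 d.p.)
v1: (-5,1) → rotate → (3.91693,-3.26461) → ×s → (6.00269,-5.00302) → (6.00,-5.00)
v2: (-3,-2) → rotate → (3.59077,0.32616) → ×s → (5.50285,0.49984) → (5.50,0.50)
v3: (2.5,-4.5) → rotate → (-0.04983,5.14757) → ×s → (-0.07636,7.88866) → (-0.08,7.89)
v4: (4.5,2.5) → rotate → (-5.14757,-0.04983) → ×s → (-7.88866,-0.07636) → (-7.89,-0.08)
v5: (2,4) → rotate → (-3.66627,-2.56095) → ×s → (-5.61856,-3.92466) → (-5.62,-3.92)
v6: (-3,2.5) → rotate → (1.44355,-3.62852) → ×s → (2.21225,-5.56071) → (2.21,-5.56)
v7: (-4.5,2) → rotate → (3.00036,-3.90485) → ×s → (4.59805,-5.98418) → (4.60,-5.98)

Cross-section at z=2.25: (6.00,-5.00) (5.50,0.50) (-0.08,7.89) (-7.89,-0.08) (-5.62,-3.92) (2.21,-5.56) (4.60,-5.98)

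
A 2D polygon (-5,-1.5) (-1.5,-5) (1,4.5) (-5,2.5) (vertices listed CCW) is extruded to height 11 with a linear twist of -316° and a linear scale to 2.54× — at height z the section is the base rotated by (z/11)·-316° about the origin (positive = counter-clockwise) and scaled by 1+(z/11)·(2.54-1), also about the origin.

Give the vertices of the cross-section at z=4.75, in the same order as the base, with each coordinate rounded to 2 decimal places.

t = z/height = 4.75/11 = 0.431818
s = 1 + (scale-1)·z/height = 1 + (2.54-1)·4.75/11 = 1.665000
θ = twist·z/height = -316°·4.75/11 = -136.4545° = -2.381581 rad
cos θ = -0.724828, sin θ = -0.688930 (intermediates below are computed at full precision and shown rounded to 5 d.p.)
v1: (-5,-1.5) → rotate → (2.59075,4.53189) → ×s → (4.31359,7.54560) → (4.31,7.55)
v2: (-1.5,-5) → rotate → (-2.35741,4.65753) → ×s → (-3.92508,7.75480) → (-3.93,7.75)
v3: (1,4.5) → rotate → (2.37536,-3.95066) → ×s → (3.95497,-6.57784) → (3.95,-6.58)
v4: (-5,2.5) → rotate → (5.34646,1.63258) → ×s → (8.90186,2.71824) → (8.90,2.72)

Cross-section at z=4.75: (4.31,7.55) (-3.93,7.75) (3.95,-6.58) (8.90,2.72)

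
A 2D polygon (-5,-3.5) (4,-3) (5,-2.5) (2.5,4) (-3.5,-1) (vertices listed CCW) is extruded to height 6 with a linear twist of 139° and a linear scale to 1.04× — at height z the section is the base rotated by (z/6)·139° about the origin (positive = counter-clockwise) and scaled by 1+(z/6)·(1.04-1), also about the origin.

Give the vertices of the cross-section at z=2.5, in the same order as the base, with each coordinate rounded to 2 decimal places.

Cross-section at z=2.5: (0.31,-6.20) (4.74,1.83) (4.85,2.96) (-2.10,4.31) (-1.03,-3.55)

t = z/height = 2.5/6 = 0.416667
s = 1 + (scale-1)·z/height = 1 + (1.04-1)·2.5/6 = 1.016667
θ = twist·z/height = 139°·2.5/6 = 57.9167° = 1.010837 rad
cos θ = 0.531152, sin θ = 0.847276 (intermediates below are computed at full precision and shown rounded to 5 d.p.)
v1: (-5,-3.5) → rotate → (0.30971,-6.09541) → ×s → (0.31487,-6.19701) → (0.31,-6.20)
v2: (4,-3) → rotate → (4.66644,1.79565) → ×s → (4.74421,1.82558) → (4.74,1.83)
v3: (5,-2.5) → rotate → (4.77395,2.90850) → ×s → (4.85352,2.95698) → (4.85,2.96)
v4: (2.5,4) → rotate → (-2.06123,4.24280) → ×s → (-2.09558,4.31351) → (-2.10,4.31)
v5: (-3.5,-1) → rotate → (-1.01176,-3.49662) → ×s → (-1.02862,-3.55490) → (-1.03,-3.55)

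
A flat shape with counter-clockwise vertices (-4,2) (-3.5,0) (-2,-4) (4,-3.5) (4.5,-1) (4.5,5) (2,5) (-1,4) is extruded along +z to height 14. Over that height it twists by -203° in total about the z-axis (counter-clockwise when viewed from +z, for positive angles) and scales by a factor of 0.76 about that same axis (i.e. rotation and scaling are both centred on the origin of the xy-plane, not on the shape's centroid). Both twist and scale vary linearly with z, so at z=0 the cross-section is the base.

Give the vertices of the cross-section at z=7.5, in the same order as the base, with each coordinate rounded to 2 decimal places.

Cross-section at z=7.5: (2.77,2.74) (0.98,2.89) (-2.74,2.77) (-4.01,-2.32) (-2.09,-3.43) (2.87,-5.11) (3.57,-3.05) (3.58,-0.30)

t = z/height = 7.5/14 = 0.535714
s = 1 + (scale-1)·z/height = 1 + (0.76-1)·7.5/14 = 0.871429
θ = twist·z/height = -203°·7.5/14 = -108.7500° = -1.898046 rad
cos θ = -0.321439, sin θ = -0.946930 (intermediates below are computed at full precision and shown rounded to 5 d.p.)
v1: (-4,2) → rotate → (3.17962,3.14484) → ×s → (2.77081,2.74050) → (2.77,2.74)
v2: (-3.5,0) → rotate → (1.12504,3.31426) → ×s → (0.98039,2.88814) → (0.98,2.89)
v3: (-2,-4) → rotate → (-3.14484,3.17962) → ×s → (-2.74050,2.77081) → (-2.74,2.77)
v4: (4,-3.5) → rotate → (-4.60001,-2.66268) → ×s → (-4.00858,-2.32034) → (-4.01,-2.32)
v5: (4.5,-1) → rotate → (-2.39341,-3.93975) → ×s → (-2.08568,-3.43321) → (-2.09,-3.43)
v6: (4.5,5) → rotate → (3.28817,-5.86838) → ×s → (2.86541,-5.11388) → (2.87,-5.11)
v7: (2,5) → rotate → (4.09177,-3.50106) → ×s → (3.56569,-3.05092) → (3.57,-3.05)
v8: (-1,4) → rotate → (4.10916,-0.33883) → ×s → (3.58084,-0.29526) → (3.58,-0.30)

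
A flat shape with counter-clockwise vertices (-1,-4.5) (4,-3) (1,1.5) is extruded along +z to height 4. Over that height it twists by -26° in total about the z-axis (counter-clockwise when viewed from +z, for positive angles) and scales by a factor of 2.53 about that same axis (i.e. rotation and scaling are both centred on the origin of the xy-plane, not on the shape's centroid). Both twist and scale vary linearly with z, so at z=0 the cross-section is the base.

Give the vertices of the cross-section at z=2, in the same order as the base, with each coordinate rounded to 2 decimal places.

t = z/height = 2/4 = 0.5
s = 1 + (scale-1)·z/height = 1 + (2.53-1)·2/4 = 1.765000
θ = twist·z/height = -26°·2/4 = -13.0000° = -0.226893 rad
cos θ = 0.974370, sin θ = -0.224951 (intermediates below are computed at full precision and shown rounded to 5 d.p.)
v1: (-1,-4.5) → rotate → (-1.98665,-4.15971) → ×s → (-3.50644,-7.34190) → (-3.51,-7.34)
v2: (4,-3) → rotate → (3.22263,-3.82291) → ×s → (5.68794,-6.74744) → (5.69,-6.75)
v3: (1,1.5) → rotate → (1.31180,1.23660) → ×s → (2.31532,2.18261) → (2.32,2.18)

Cross-section at z=2: (-3.51,-7.34) (5.69,-6.75) (2.32,2.18)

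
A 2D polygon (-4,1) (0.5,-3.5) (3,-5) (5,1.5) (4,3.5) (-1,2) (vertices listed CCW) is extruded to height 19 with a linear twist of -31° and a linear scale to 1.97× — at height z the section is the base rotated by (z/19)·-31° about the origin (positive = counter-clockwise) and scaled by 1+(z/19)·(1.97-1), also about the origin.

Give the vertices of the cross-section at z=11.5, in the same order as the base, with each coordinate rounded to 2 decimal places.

Cross-section at z=11.5: (-5.50,3.54) (-1.04,-5.51) (1.96,-9.05) (8.28,-0.30) (7.80,3.22) (-0.48,3.52)

t = z/height = 11.5/19 = 0.605263
s = 1 + (scale-1)·z/height = 1 + (1.97-1)·11.5/19 = 1.587105
θ = twist·z/height = -31°·11.5/19 = -18.7632° = -0.327479 rad
cos θ = 0.946856, sin θ = -0.321657 (intermediates below are computed at full precision and shown rounded to 5 d.p.)
v1: (-4,1) → rotate → (-3.46577,2.23348) → ×s → (-5.50054,3.54477) → (-5.50,3.54)
v2: (0.5,-3.5) → rotate → (-0.65237,-3.47483) → ×s → (-1.03538,-5.51491) → (-1.04,-5.51)
v3: (3,-5) → rotate → (1.23228,-5.69925) → ×s → (1.95576,-9.04531) → (1.96,-9.05)
v4: (5,1.5) → rotate → (5.21677,-0.18800) → ×s → (8.27956,-0.29838) → (8.28,-0.30)
v5: (4,3.5) → rotate → (4.91322,2.02737) → ×s → (7.79780,3.21765) → (7.80,3.22)
v6: (-1,2) → rotate → (-0.30354,2.21537) → ×s → (-0.48175,3.51602) → (-0.48,3.52)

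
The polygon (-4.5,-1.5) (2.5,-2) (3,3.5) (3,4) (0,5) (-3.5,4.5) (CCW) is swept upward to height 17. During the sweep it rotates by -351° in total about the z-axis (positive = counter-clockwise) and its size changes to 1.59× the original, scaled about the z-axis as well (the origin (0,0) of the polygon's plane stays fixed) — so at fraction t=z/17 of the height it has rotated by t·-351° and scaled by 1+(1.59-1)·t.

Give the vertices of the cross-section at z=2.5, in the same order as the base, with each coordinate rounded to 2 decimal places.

Cross-section at z=2.5: (-4.31,2.82) (-0.02,-3.48) (5.01,-0.19) (5.43,0.14) (4.26,3.37) (1.47,6.02)

t = z/height = 2.5/17 = 0.147059
s = 1 + (scale-1)·z/height = 1 + (1.59-1)·2.5/17 = 1.086765
θ = twist·z/height = -351°·2.5/17 = -51.6176° = -0.900898 rad
cos θ = 0.620906, sin θ = -0.783885 (intermediates below are computed at full precision and shown rounded to 5 d.p.)
v1: (-4.5,-1.5) → rotate → (-3.96991,2.59612) → ×s → (-4.31435,2.82137) → (-4.31,2.82)
v2: (2.5,-2) → rotate → (-0.01550,-3.20152) → ×s → (-0.01685,-3.47930) → (-0.02,-3.48)
v3: (3,3.5) → rotate → (4.60632,-0.17848) → ×s → (5.00598,-0.19397) → (5.01,-0.19)
v4: (3,4) → rotate → (4.99826,0.13197) → ×s → (5.43193,0.14342) → (5.43,0.14)
v5: (0,5) → rotate → (3.91942,3.10453) → ×s → (4.25949,3.37390) → (4.26,3.37)
v6: (-3.5,4.5) → rotate → (1.35431,5.53768) → ×s → (1.47182,6.01815) → (1.47,6.02)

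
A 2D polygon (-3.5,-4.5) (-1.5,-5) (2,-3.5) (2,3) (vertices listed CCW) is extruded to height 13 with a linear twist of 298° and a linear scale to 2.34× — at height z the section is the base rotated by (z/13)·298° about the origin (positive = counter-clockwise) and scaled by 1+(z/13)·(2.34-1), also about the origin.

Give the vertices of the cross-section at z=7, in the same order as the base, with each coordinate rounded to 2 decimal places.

Cross-section at z=7: (8.27,5.29) (5.31,7.25) (-1.23,6.83) (-4.97,-3.72)

t = z/height = 7/13 = 0.538462
s = 1 + (scale-1)·z/height = 1 + (2.34-1)·7/13 = 1.721538
θ = twist·z/height = 298°·7/13 = 160.4615° = 2.800582 rad
cos θ = -0.942417, sin θ = 0.334440 (intermediates below are computed at full precision and shown rounded to 5 d.p.)
v1: (-3.5,-4.5) → rotate → (4.80344,3.07034) → ×s → (8.26930,5.28571) → (8.27,5.29)
v2: (-1.5,-5) → rotate → (3.08582,4.21043) → ×s → (5.31236,7.24841) → (5.31,7.25)
v3: (2,-3.5) → rotate → (-0.71430,3.96734) → ×s → (-1.22969,6.82993) → (-1.23,6.83)
v4: (2,3) → rotate → (-2.88815,-2.15837) → ×s → (-4.97207,-3.71572) → (-4.97,-3.72)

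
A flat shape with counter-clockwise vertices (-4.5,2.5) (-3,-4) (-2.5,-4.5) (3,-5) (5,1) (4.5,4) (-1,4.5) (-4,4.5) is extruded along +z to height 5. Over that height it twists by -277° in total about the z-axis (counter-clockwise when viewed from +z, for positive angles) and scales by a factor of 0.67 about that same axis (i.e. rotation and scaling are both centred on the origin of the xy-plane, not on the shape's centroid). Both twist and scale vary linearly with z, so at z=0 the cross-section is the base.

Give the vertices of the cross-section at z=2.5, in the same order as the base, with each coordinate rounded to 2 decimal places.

Cross-section at z=2.5: (4.20,0.93) (-0.34,4.16) (-0.93,4.20) (-4.64,1.47) (-2.57,-3.39) (-0.60,-4.99) (3.12,-2.26) (4.99,-0.60)

t = z/height = 2.5/5 = 0.5
s = 1 + (scale-1)·z/height = 1 + (0.67-1)·2.5/5 = 0.835000
θ = twist·z/height = -277°·2.5/5 = -138.5000° = -2.417281 rad
cos θ = -0.748956, sin θ = -0.662620 (intermediates below are computed at full precision and shown rounded to 5 d.p.)
v1: (-4.5,2.5) → rotate → (5.02685,1.10940) → ×s → (4.19742,0.92635) → (4.20,0.93)
v2: (-3,-4) → rotate → (-0.40361,4.98368) → ×s → (-0.33702,4.16138) → (-0.34,4.16)
v3: (-2.5,-4.5) → rotate → (-1.10940,5.02685) → ×s → (-0.92635,4.19742) → (-0.93,4.20)
v4: (3,-5) → rotate → (-5.55997,1.75692) → ×s → (-4.64257,1.46703) → (-4.64,1.47)
v5: (5,1) → rotate → (-3.08216,-4.06206) → ×s → (-2.57360,-3.39182) → (-2.57,-3.39)
v6: (4.5,4) → rotate → (-0.71982,-5.97761) → ×s → (-0.60105,-4.99131) → (-0.60,-4.99)
v7: (-1,4.5) → rotate → (3.73075,-2.70768) → ×s → (3.11517,-2.26091) → (3.12,-2.26)
v8: (-4,4.5) → rotate → (5.97761,-0.71982) → ×s → (4.99131,-0.60105) → (4.99,-0.60)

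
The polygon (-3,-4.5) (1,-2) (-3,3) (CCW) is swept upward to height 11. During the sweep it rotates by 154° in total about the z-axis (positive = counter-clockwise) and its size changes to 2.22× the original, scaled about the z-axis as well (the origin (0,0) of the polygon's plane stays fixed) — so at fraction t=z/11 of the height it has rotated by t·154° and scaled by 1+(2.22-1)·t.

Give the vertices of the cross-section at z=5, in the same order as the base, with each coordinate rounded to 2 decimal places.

t = z/height = 5/11 = 0.454545
s = 1 + (scale-1)·z/height = 1 + (2.22-1)·5/11 = 1.554545
θ = twist·z/height = 154°·5/11 = 70.0000° = 1.221730 rad
cos θ = 0.342020, sin θ = 0.939693 (intermediates below are computed at full precision and shown rounded to 5 d.p.)
v1: (-3,-4.5) → rotate → (3.20256,-4.35817) → ×s → (4.97852,-6.77497) → (4.98,-6.77)
v2: (1,-2) → rotate → (2.22141,0.25565) → ×s → (3.45328,0.39742) → (3.45,0.40)
v3: (-3,3) → rotate → (-3.84514,-1.79302) → ×s → (-5.97744,-2.78733) → (-5.98,-2.79)

Cross-section at z=5: (4.98,-6.77) (3.45,0.40) (-5.98,-2.79)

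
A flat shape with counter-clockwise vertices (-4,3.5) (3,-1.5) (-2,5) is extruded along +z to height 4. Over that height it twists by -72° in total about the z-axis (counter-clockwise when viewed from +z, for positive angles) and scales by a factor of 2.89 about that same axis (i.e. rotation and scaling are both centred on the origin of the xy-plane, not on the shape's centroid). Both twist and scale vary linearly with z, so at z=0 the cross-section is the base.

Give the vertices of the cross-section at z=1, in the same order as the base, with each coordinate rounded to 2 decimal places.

Cross-section at z=1: (-4.01,6.72) (3.52,-3.47) (-0.53,7.91)

t = z/height = 1/4 = 0.25
s = 1 + (scale-1)·z/height = 1 + (2.89-1)·1/4 = 1.472500
θ = twist·z/height = -72°·1/4 = -18.0000° = -0.314159 rad
cos θ = 0.951057, sin θ = -0.309017 (intermediates below are computed at full precision and shown rounded to 5 d.p.)
v1: (-4,3.5) → rotate → (-2.72267,4.56477) → ×s → (-4.00913,6.72162) → (-4.01,6.72)
v2: (3,-1.5) → rotate → (2.38964,-2.35364) → ×s → (3.51875,-3.46573) → (3.52,-3.47)
v3: (-2,5) → rotate → (-0.35703,5.37332) → ×s → (-0.52572,7.91221) → (-0.53,7.91)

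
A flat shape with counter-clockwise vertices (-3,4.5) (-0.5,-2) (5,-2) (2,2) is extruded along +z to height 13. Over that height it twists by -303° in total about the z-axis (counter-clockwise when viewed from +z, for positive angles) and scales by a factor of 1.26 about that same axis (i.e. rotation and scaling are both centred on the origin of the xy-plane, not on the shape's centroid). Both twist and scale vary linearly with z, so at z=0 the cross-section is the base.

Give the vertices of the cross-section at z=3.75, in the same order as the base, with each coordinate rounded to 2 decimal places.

t = z/height = 3.75/13 = 0.288462
s = 1 + (scale-1)·z/height = 1 + (1.26-1)·3.75/13 = 1.075000
θ = twist·z/height = -303°·3.75/13 = -87.4038° = -1.525485 rad
cos θ = 0.045296, sin θ = -0.998974 (intermediates below are computed at full precision and shown rounded to 5 d.p.)
v1: (-3,4.5) → rotate → (4.35949,3.20075) → ×s → (4.68646,3.44081) → (4.69,3.44)
v2: (-0.5,-2) → rotate → (-2.02060,0.40889) → ×s → (-2.17214,0.43956) → (-2.17,0.44)
v3: (5,-2) → rotate → (-1.77147,-5.08546) → ×s → (-1.90433,-5.46687) → (-1.90,-5.47)
v4: (2,2) → rotate → (2.08854,-1.90736) → ×s → (2.24518,-2.05041) → (2.25,-2.05)

Cross-section at z=3.75: (4.69,3.44) (-2.17,0.44) (-1.90,-5.47) (2.25,-2.05)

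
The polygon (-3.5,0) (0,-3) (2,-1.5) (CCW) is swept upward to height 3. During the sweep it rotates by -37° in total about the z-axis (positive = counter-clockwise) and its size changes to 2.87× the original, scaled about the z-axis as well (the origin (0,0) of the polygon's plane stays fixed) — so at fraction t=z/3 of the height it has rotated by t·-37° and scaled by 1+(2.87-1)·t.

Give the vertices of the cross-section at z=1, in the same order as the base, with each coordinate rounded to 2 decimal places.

Cross-section at z=1: (-5.55,1.21) (-1.04,-4.76) (2.65,-3.07)

t = z/height = 1/3 = 0.333333
s = 1 + (scale-1)·z/height = 1 + (2.87-1)·1/3 = 1.623333
θ = twist·z/height = -37°·1/3 = -12.3333° = -0.215257 rad
cos θ = 0.976921, sin θ = -0.213599 (intermediates below are computed at full precision and shown rounded to 5 d.p.)
v1: (-3.5,0) → rotate → (-3.41923,0.74760) → ×s → (-5.55054,1.21360) → (-5.55,1.21)
v2: (0,-3) → rotate → (-0.64080,-2.93076) → ×s → (-1.04023,-4.75761) → (-1.04,-4.76)
v3: (2,-1.5) → rotate → (1.63344,-1.89258) → ×s → (2.65163,-3.07229) → (2.65,-3.07)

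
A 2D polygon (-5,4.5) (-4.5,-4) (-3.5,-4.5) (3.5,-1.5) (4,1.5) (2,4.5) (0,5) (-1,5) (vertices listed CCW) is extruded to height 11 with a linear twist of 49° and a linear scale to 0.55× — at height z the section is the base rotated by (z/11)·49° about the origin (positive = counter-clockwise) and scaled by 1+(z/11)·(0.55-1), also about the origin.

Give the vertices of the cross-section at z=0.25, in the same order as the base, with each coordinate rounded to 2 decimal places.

Cross-section at z=0.25: (-5.03,4.36) (-4.38,-4.04) (-3.38,-4.52) (3.49,-1.42) (3.93,1.56) (1.89,4.49) (-0.10,4.95) (-1.09,4.93)

t = z/height = 0.25/11 = 0.0227273
s = 1 + (scale-1)·z/height = 1 + (0.55-1)·0.25/11 = 0.989773
θ = twist·z/height = 49°·0.25/11 = 1.1136° = 0.019437 rad
cos θ = 0.999811, sin θ = 0.019435 (intermediates below are computed at full precision and shown rounded to 5 d.p.)
v1: (-5,4.5) → rotate → (-5.08651,4.40197) → ×s → (-5.03449,4.35695) → (-5.03,4.36)
v2: (-4.5,-4) → rotate → (-4.42141,-4.08670) → ×s → (-4.37619,-4.04491) → (-4.38,-4.04)
v3: (-3.5,-4.5) → rotate → (-3.41188,-4.56717) → ×s → (-3.37699,-4.52046) → (-3.38,-4.52)
v4: (3.5,-1.5) → rotate → (3.52849,-1.43169) → ×s → (3.49241,-1.41705) → (3.49,-1.42)
v5: (4,1.5) → rotate → (3.97009,1.57746) → ×s → (3.92949,1.56133) → (3.93,1.56)
v6: (2,4.5) → rotate → (1.91216,4.53802) → ×s → (1.89261,4.49161) → (1.89,4.49)
v7: (0,5) → rotate → (-0.09718,4.99906) → ×s → (-0.09618,4.94793) → (-0.10,4.95)
v8: (-1,5) → rotate → (-1.09699,4.97962) → ×s → (-1.08577,4.92869) → (-1.09,4.93)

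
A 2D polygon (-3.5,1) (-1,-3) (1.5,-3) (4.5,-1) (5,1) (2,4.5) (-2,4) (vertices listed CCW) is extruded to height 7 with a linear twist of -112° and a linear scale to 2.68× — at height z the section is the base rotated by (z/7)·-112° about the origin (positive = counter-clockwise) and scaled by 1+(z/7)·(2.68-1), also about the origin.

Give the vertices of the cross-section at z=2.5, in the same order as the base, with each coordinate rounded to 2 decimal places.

t = z/height = 2.5/7 = 0.357143
s = 1 + (scale-1)·z/height = 1 + (2.68-1)·2.5/7 = 1.600000
θ = twist·z/height = -112°·2.5/7 = -40.0000° = -0.698132 rad
cos θ = 0.766044, sin θ = -0.642788 (intermediates below are computed at full precision and shown rounded to 5 d.p.)
v1: (-3.5,1) → rotate → (-2.03837,3.01580) → ×s → (-3.26139,4.82528) → (-3.26,4.83)
v2: (-1,-3) → rotate → (-2.69441,-1.65535) → ×s → (-4.31105,-2.64855) → (-4.31,-2.65)
v3: (1.5,-3) → rotate → (-0.77930,-3.26231) → ×s → (-1.24687,-5.21970) → (-1.25,-5.22)
v4: (4.5,-1) → rotate → (2.80441,-3.65859) → ×s → (4.48706,-5.85374) → (4.49,-5.85)
v5: (5,1) → rotate → (4.47301,-2.44789) → ×s → (7.15682,-3.91663) → (7.16,-3.92)
v6: (2,4.5) → rotate → (4.42463,2.16162) → ×s → (7.07941,3.45860) → (7.08,3.46)
v7: (-2,4) → rotate → (1.03906,4.34975) → ×s → (1.66250,6.95960) → (1.66,6.96)

Cross-section at z=2.5: (-3.26,4.83) (-4.31,-2.65) (-1.25,-5.22) (4.49,-5.85) (7.16,-3.92) (7.08,3.46) (1.66,6.96)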